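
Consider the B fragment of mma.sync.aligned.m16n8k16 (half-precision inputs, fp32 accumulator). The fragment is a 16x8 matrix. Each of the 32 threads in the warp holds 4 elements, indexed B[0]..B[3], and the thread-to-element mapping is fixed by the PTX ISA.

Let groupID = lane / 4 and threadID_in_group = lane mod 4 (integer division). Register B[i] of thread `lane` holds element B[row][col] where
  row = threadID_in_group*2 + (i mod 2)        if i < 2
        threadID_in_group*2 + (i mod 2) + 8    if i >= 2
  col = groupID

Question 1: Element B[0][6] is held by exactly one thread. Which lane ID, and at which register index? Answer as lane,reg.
24,0

c=6→G=6  r=0→rhi=0,T=0,p=0
L=6*4+0=24  i=0*2+0=0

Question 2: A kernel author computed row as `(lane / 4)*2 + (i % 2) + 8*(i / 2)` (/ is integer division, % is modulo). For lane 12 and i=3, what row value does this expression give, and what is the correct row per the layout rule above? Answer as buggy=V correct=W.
`(lane / 4)*2 + (i % 2) + 8*(i / 2)`[12,3]→15
lane 12→12/4=3, 12 mod 4=0
i=3  r:2·0+1+8→9  c:3
row: 15 vs 9

buggy=15 correct=9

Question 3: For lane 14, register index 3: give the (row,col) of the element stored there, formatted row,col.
lane 14→14/4=3, 14 mod 4=2
i=3  r:2·2+1+8→13  c:3

13,3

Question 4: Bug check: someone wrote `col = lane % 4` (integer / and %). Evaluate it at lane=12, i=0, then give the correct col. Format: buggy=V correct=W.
buggy=0 correct=3

`lane % 4`[12,0]->0
lane 12: gid=3 (12/4), tid=0 (12%4)
i=0: r=0*2+0+0=0, c=gid=3
col: 0 vs 3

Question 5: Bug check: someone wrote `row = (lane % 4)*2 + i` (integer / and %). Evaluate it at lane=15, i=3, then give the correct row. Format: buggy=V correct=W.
`(lane % 4)*2 + i`[15,3]->9
15: g=3,t=3
[3] (3*2+1+8,3) = (15,3)
row: 9 vs 15

buggy=9 correct=15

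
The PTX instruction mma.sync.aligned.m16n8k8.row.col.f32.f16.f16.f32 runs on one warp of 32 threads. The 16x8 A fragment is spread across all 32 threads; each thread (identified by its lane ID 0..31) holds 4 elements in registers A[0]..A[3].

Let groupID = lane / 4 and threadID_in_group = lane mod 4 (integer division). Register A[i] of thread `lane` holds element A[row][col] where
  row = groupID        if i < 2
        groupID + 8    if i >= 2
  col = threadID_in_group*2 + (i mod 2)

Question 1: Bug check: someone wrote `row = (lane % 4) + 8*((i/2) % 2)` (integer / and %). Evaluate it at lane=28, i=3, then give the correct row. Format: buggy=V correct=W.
`(lane % 4) + 8*((i/2) % 2)`[28,3]->8
lane 28: g=7 (28/4), t=0 (28%4)
i=3: r=7+8=15, c=0*2+1=1
row: 8 vs 15

buggy=8 correct=15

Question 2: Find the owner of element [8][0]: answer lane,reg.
0,2

r: 8->gid=0,r8=1  c: 0->tid=0,i&1=0
L=0*4+0=0  i=1*2+0=2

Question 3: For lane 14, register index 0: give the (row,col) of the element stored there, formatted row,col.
lane 14→14/4=3, 14 mod 4=2
i=0  r:3+0→3  c:2·2+0→4

3,4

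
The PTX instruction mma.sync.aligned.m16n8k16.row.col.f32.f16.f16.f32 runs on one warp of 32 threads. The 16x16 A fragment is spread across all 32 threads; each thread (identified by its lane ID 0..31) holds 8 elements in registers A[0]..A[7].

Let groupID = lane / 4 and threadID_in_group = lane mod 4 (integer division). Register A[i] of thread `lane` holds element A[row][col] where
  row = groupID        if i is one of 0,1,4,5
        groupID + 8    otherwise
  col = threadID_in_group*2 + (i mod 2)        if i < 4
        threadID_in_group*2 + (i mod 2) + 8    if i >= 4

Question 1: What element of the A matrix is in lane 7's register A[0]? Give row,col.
1,6

L=7=>grp=7>>2=1, tig=7&3=3
[0]=>row 1+0=1  col 3·2+0+0=6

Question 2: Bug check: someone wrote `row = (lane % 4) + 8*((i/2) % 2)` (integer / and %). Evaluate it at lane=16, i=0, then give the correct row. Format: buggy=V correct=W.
buggy=0 correct=4

`(lane % 4) + 8*((i/2) % 2)`[16,0]⇒0
16: gr=4,th=0
[0] (4+0,0*2+0+0) = (4,0)
row: 0 vs 4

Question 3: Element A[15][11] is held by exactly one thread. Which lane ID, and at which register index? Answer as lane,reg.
r=15→G=7,rhi=1  c=11→chi=1,T=1,p=1
L=7*4+1=29  i=1*4+1*2+1=7

29,7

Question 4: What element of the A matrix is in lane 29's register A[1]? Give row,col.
7,3

lane 29->29/4=7, 29 mod 4=1
i=1  r:7+0->7  c:2·1+1+0->3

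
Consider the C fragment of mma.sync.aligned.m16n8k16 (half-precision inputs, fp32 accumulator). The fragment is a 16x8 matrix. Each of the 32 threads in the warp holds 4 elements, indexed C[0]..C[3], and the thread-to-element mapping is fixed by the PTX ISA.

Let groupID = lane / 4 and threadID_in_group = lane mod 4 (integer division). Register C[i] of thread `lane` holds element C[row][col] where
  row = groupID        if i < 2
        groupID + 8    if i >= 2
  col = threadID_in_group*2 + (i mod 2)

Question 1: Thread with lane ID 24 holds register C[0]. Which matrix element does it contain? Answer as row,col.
6,0

24: gr=6,th=0
[0] (6+0,0*2+0) = (6,0)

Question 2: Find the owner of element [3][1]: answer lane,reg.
12,1

r=3->g=3,rb=0  c=1->t=0,b0=1
L=3*4+0=12  i=0*2+1=1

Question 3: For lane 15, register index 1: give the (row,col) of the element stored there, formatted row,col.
lane 15: G=3 (15/4), T=3 (15%4)
i=1: r=3+0=3, c=3*2+1=7

3,7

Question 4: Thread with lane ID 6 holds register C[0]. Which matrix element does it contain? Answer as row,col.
1,4

L=6=>grp=6>>2=1, tig=6&3=2
[0]=>row 1+0=1  col 2·2+0=4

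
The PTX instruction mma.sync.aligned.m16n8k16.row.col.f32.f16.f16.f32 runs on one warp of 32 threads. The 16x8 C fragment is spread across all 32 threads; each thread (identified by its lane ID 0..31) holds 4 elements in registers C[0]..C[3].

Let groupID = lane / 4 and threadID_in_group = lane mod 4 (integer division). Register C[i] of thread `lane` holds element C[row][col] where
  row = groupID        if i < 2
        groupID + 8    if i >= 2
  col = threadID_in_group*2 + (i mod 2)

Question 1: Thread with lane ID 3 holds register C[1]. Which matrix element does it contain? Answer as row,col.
0,7

lane 3: grp=0 (3/4), tig=3 (3%4)
i=1: r=0+0=0, c=3*2+1=7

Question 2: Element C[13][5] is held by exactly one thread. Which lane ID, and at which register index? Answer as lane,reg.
r=13⇒gr=5,Rb=1  c=5⇒th=2,odd=1
L=5*4+2=22  i=1*2+1=3

22,3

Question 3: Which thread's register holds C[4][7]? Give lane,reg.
r=4->g=4,rb=0  c=7->t=3,b0=1
L=4*4+3=19  i=0*2+1=1

19,1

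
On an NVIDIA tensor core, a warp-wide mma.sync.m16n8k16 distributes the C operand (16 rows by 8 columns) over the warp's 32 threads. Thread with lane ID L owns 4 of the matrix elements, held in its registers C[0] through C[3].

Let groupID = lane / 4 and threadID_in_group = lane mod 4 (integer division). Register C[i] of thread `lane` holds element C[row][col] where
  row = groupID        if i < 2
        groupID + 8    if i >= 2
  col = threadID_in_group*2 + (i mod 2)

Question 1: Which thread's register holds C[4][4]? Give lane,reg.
r=4→G=4,rhi=0  c=4→T=2,p=0
L=4*4+2=18  i=0*2+0=0

18,0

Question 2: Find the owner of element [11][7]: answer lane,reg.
15,3

r: 11->gid=3,r8=1  c: 7->tid=3,i&1=1
L=3*4+3=15  i=1*2+1=3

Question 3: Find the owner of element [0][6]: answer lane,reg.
3,0

r=0->g=0,rb=0  c=6->t=3,b0=0
L=0*4+3=3  i=0*2+0=0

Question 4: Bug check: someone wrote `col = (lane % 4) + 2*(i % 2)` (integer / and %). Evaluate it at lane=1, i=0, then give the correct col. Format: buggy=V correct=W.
buggy=1 correct=2

`(lane % 4) + 2*(i % 2)`[1,0]⇒1
lane 1⇒1/4=0, 1 mod 4=1
i=0  r:0+0⇒0  c:2·1+0⇒2
col: 1 vs 2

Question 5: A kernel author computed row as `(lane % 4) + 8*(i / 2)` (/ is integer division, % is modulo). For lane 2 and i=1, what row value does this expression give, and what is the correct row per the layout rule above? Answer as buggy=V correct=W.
buggy=2 correct=0

`(lane % 4) + 8*(i / 2)`[2,1]->2
2: g=0,t=2
[1] (0+0,2*2+1) = (0,5)
row: 2 vs 0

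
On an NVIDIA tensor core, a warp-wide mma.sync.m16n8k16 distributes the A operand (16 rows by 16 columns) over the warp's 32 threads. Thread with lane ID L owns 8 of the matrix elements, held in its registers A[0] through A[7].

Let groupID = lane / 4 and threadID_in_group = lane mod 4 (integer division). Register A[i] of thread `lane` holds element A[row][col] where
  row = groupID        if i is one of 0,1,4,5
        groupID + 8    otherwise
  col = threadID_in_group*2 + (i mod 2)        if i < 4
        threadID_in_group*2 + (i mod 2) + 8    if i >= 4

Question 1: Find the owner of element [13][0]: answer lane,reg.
20,2

r=13→G=5,rhi=1  c=0→chi=0,T=0,p=0
L=5*4+0=20  i=0*4+1*2+0=2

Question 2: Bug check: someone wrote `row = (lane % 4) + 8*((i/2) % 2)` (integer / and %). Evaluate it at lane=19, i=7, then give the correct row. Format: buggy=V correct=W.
`(lane % 4) + 8*((i/2) % 2)`[19,7]→11
19: G=4,T=3
[7] (4+8,3*2+1+8) = (12,15)
row: 11 vs 12

buggy=11 correct=12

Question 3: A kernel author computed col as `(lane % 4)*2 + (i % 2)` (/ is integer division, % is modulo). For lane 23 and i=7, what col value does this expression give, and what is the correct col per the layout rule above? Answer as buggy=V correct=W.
buggy=7 correct=15

`(lane % 4)*2 + (i % 2)`[23,7]=>7
L=23=>grp=23>>2=5, tig=23&3=3
[7]=>row 5+8=13  col 3·2+1+8=15
col: 7 vs 15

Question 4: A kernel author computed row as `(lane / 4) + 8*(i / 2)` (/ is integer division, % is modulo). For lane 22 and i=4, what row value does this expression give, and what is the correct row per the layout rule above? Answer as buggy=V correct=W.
`(lane / 4) + 8*(i / 2)`[22,4]⇒21
22: gr=5,th=2
[4] (5+0,2*2+0+8) = (5,12)
row: 21 vs 5

buggy=21 correct=5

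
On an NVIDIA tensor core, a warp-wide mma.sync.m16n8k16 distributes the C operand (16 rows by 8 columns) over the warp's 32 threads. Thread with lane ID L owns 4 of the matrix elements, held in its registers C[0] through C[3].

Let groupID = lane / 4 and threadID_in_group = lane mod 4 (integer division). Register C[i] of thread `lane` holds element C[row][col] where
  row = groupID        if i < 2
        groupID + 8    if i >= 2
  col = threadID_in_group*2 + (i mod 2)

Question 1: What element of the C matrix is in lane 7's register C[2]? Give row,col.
9,6

lane 7: gid=1 (7/4), tid=3 (7%4)
i=2: r=1+8=9, c=3*2+0=6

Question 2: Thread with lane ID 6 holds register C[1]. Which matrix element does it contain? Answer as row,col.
1,5

L=6=>grp=6>>2=1, tig=6&3=2
[1]=>row 1+0=1  col 2·2+1=5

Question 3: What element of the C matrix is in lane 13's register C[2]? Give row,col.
13: G=3,T=1
[2] (3+8,1*2+0) = (11,2)

11,2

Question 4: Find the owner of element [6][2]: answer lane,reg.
25,0

r: 6->gid=6,r8=0  c: 2->tid=1,i&1=0
L=6*4+1=25  i=0*2+0=0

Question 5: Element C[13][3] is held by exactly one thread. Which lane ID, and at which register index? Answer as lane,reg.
21,3

r=13->g=5,rb=1  c=3->t=1,b0=1
L=5*4+1=21  i=1*2+1=3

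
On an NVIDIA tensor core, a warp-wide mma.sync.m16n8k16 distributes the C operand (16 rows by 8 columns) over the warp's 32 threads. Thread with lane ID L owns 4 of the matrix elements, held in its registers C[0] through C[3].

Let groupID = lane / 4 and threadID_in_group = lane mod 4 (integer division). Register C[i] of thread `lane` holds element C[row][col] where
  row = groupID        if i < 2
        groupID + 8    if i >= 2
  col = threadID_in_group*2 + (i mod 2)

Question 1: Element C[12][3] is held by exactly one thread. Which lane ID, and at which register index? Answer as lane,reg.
r=12⇒gr=4,Rb=1  c=3⇒th=1,odd=1
L=4*4+1=17  i=1*2+1=3

17,3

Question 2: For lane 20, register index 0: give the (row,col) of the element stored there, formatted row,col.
20: g=5,t=0
[0] (5+0,0*2+0) = (5,0)

5,0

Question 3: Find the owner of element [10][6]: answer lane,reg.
r=10->g=2,rb=1  c=6->t=3,b0=0
L=2*4+3=11  i=1*2+0=2

11,2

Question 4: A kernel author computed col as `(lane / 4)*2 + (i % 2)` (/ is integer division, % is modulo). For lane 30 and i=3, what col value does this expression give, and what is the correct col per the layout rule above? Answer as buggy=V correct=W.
`(lane / 4)*2 + (i % 2)`[30,3]⇒15
lane 30⇒30/4=7, 30 mod 4=2
i=3  r:7+8⇒15  c:2·2+1⇒5
col: 15 vs 5

buggy=15 correct=5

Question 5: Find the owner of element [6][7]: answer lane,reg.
27,1

r:6=>grp=6,rB=0  c:7=>tig=3,lo=1
L=6*4+3=27  i=0*2+1=1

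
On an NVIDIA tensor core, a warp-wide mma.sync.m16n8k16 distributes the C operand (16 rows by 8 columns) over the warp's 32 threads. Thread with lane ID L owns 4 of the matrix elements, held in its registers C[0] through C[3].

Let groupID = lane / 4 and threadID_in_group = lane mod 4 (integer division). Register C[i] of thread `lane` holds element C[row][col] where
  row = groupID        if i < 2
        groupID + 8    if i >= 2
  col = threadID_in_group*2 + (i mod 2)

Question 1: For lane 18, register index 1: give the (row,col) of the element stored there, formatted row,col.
lane 18→18/4=4, 18 mod 4=2
i=1  r:4+0→4  c:2·2+1→5

4,5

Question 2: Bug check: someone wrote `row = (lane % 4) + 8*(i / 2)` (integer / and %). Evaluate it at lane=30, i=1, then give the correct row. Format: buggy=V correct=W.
buggy=2 correct=7

`(lane % 4) + 8*(i / 2)`[30,1]→2
30: G=7,T=2
[1] (7+0,2*2+1) = (7,5)
row: 2 vs 7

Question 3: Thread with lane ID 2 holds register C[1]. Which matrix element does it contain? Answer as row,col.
0,5

lane 2->2/4=0, 2 mod 4=2
i=1  r:0+0->0  c:2·2+1->5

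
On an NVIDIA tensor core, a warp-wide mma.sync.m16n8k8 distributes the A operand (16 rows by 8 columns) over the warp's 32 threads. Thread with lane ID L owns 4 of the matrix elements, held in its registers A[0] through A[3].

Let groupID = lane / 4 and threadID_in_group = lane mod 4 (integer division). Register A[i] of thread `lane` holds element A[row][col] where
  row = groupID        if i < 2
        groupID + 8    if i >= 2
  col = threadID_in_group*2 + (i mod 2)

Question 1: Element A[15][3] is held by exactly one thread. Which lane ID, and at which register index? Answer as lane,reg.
29,3

r=15⇒gr=7,Rb=1  c=3⇒th=1,odd=1
L=7*4+1=29  i=1*2+1=3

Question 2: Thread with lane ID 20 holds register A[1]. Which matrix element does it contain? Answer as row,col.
5,1

lane 20: G=5 (20/4), T=0 (20%4)
i=1: r=5+0=5, c=0*2+1=1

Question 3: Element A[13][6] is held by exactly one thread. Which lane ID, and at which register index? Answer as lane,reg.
r:13=>grp=5,rB=1  c:6=>tig=3,lo=0
L=5*4+3=23  i=1*2+0=2

23,2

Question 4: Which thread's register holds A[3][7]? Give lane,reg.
15,1

r=3⇒gr=3,Rb=0  c=7⇒th=3,odd=1
L=3*4+3=15  i=0*2+1=1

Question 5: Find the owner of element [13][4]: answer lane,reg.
r: 13->gid=5,r8=1  c: 4->tid=2,i&1=0
L=5*4+2=22  i=1*2+0=2

22,2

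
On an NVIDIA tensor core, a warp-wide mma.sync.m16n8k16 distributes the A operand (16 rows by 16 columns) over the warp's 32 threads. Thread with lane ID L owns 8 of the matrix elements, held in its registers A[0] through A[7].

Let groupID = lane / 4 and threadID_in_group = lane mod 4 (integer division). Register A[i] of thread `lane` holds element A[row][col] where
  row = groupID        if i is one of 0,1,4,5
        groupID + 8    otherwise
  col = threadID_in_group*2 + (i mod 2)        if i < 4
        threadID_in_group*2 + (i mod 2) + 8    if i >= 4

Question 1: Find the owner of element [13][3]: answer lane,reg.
21,3

r=13->g=5,rb=1  c=3->cb=0,t=1,b0=1
L=5*4+1=21  i=0*4+1*2+1=3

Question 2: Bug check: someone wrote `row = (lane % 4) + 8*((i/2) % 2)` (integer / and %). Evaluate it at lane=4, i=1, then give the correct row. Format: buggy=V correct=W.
buggy=0 correct=1

`(lane % 4) + 8*((i/2) % 2)`[4,1]->0
L=4->g=4>>2=1, t=4&3=0
[1]->row 1+0=1  col 0·2+1+0=1
row: 0 vs 1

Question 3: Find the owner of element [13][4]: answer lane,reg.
r:13=>grp=5,rB=1  c:4=>cB=0,tig=2,lo=0
L=5*4+2=22  i=0*4+1*2+0=2

22,2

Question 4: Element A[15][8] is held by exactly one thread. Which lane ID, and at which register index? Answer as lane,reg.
r=15->g=7,rb=1  c=8->cb=1,t=0,b0=0
L=7*4+0=28  i=1*4+1*2+0=6

28,6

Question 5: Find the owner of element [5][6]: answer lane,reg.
23,0

r: 5->gid=5,r8=0  c: 6->c8=0,tid=3,i&1=0
L=5*4+3=23  i=0*4+0*2+0=0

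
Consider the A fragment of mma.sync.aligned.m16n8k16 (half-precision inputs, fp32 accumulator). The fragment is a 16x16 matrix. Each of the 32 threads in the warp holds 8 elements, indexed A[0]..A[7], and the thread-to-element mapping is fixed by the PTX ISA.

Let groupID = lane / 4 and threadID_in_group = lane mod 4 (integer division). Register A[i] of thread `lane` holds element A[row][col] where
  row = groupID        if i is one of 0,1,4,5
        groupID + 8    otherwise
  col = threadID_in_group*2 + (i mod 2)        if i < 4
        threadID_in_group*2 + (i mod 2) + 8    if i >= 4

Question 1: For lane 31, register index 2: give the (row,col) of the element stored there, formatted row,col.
31: gid=7,tid=3
[2] (7+8,3*2+0+0) = (15,6)

15,6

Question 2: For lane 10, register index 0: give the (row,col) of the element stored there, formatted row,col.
lane 10: grp=2 (10/4), tig=2 (10%4)
i=0: r=2+0=2, c=2*2+0+0=4

2,4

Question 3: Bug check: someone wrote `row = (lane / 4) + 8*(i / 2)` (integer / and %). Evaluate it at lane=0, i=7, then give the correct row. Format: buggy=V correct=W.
buggy=24 correct=8

`(lane / 4) + 8*(i / 2)`[0,7]⇒24
lane 0⇒0/4=0, 0 mod 4=0
i=7  r:0+8⇒8  c:2·0+1+8⇒9
row: 24 vs 8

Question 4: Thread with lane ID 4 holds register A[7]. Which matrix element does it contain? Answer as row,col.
9,9

4: gr=1,th=0
[7] (1+8,0*2+1+8) = (9,9)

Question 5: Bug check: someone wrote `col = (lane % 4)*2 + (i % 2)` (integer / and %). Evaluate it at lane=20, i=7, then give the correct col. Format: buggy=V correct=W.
`(lane % 4)*2 + (i % 2)`[20,7]⇒1
lane 20⇒20/4=5, 20 mod 4=0
i=7  r:5+8⇒13  c:2·0+1+8⇒9
col: 1 vs 9

buggy=1 correct=9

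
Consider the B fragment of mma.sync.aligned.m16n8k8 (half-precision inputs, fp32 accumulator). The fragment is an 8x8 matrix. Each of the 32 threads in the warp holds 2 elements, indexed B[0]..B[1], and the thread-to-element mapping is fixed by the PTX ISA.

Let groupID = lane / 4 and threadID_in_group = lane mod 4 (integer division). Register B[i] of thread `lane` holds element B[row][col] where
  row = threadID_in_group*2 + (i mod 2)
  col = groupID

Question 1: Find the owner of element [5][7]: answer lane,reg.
30,1

c:7=>grp=7  r:5=>tig=2,lo=1
L=7*4+2=30  i=1=1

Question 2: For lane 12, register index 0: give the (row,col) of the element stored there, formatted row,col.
L=12⇒gr=12>>2=3, th=12&3=0
[0]⇒row 0·2+0=0  col gr=3

0,3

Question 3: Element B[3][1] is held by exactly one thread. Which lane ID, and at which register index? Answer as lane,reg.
5,1

c:1=>grp=1  r:3=>tig=1,lo=1
L=1*4+1=5  i=1=1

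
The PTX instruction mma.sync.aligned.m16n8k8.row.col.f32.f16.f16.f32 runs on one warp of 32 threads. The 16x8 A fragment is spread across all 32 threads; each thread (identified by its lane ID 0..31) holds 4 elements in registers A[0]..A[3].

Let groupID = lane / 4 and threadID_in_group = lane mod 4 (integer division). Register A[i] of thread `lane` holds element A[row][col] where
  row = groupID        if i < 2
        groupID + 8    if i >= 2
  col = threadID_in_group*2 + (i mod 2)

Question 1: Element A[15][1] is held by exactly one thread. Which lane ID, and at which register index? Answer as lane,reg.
r=15→G=7,rhi=1  c=1→T=0,p=1
L=7*4+0=28  i=1*2+1=3

28,3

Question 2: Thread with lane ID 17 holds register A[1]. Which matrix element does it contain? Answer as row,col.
17: gr=4,th=1
[1] (4+0,1*2+1) = (4,3)

4,3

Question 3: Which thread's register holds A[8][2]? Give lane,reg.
r: 8->gid=0,r8=1  c: 2->tid=1,i&1=0
L=0*4+1=1  i=1*2+0=2

1,2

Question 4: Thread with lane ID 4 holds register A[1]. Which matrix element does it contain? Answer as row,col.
1,1

4: g=1,t=0
[1] (1+0,0*2+1) = (1,1)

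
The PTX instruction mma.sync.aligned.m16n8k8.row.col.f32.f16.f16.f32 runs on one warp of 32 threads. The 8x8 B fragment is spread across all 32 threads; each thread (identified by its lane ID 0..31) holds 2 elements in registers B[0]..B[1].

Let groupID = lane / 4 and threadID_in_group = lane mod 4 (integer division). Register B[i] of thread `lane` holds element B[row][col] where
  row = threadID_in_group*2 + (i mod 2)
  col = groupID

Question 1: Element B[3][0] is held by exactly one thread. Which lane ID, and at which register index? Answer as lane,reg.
c=0->g=0  r=3->t=1,b0=1
L=0*4+1=1  i=1=1

1,1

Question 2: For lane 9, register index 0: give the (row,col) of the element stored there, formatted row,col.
L=9→G=9>>2=2, T=9&3=1
[0]→row 1·2+0=2  col G=2

2,2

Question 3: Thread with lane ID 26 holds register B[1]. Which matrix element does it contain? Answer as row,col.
26: gid=6,tid=2
[1] (2*2+1,6) = (5,6)

5,6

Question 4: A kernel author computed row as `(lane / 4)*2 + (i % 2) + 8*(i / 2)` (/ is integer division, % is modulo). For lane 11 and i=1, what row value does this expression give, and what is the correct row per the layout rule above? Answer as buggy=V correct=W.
buggy=5 correct=7

`(lane / 4)*2 + (i % 2) + 8*(i / 2)`[11,1]->5
L=11->gid=11>>2=2, tid=11&3=3
[1]->row 3·2+1=7  col gid=2
row: 5 vs 7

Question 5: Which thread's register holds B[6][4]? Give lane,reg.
c=4→G=4  r=6→T=3,p=0
L=4*4+3=19  i=0=0

19,0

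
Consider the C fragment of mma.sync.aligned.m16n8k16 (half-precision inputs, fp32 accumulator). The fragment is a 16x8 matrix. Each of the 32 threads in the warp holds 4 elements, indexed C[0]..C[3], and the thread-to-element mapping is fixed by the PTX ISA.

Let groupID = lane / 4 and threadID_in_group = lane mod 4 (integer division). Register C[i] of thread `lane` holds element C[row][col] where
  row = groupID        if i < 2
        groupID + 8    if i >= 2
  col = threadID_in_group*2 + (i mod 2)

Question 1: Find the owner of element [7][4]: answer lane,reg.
30,0

r:7=>grp=7,rB=0  c:4=>tig=2,lo=0
L=7*4+2=30  i=0*2+0=0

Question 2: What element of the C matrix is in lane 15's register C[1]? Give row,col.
3,7

lane 15⇒15/4=3, 15 mod 4=3
i=1  r:3+0⇒3  c:2·3+1⇒7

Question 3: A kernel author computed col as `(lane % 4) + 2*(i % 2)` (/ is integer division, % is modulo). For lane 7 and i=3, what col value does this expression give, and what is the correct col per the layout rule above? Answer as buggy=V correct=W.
buggy=5 correct=7

`(lane % 4) + 2*(i % 2)`[7,3]->5
lane 7->7/4=1, 7 mod 4=3
i=3  r:1+8->9  c:2·3+1->7
col: 5 vs 7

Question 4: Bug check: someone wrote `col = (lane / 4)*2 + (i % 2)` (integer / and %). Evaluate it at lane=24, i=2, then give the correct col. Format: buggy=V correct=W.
buggy=12 correct=0

`(lane / 4)*2 + (i % 2)`[24,2]->12
24: g=6,t=0
[2] (6+8,0*2+0) = (14,0)
col: 12 vs 0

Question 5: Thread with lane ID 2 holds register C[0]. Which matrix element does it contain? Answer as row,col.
2: g=0,t=2
[0] (0+0,2*2+0) = (0,4)

0,4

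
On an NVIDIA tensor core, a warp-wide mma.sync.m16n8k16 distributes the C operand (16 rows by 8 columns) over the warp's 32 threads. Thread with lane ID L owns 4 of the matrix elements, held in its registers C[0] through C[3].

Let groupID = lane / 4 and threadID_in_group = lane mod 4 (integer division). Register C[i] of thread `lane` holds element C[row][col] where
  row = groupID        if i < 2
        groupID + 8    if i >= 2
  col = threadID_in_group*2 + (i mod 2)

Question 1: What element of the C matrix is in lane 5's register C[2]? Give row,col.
9,2

5: gid=1,tid=1
[2] (1+8,1*2+0) = (9,2)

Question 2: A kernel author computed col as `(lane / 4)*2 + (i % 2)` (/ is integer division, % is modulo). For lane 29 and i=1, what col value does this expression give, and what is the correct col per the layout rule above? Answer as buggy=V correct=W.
buggy=15 correct=3

`(lane / 4)*2 + (i % 2)`[29,1]⇒15
29: gr=7,th=1
[1] (7+0,1*2+1) = (7,3)
col: 15 vs 3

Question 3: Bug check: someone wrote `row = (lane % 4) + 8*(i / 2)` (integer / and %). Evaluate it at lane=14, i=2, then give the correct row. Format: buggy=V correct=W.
`(lane % 4) + 8*(i / 2)`[14,2]=>10
lane 14: grp=3 (14/4), tig=2 (14%4)
i=2: r=3+8=11, c=2*2+0=4
row: 10 vs 11

buggy=10 correct=11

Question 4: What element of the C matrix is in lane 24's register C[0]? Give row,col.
6,0

24: G=6,T=0
[0] (6+0,0*2+0) = (6,0)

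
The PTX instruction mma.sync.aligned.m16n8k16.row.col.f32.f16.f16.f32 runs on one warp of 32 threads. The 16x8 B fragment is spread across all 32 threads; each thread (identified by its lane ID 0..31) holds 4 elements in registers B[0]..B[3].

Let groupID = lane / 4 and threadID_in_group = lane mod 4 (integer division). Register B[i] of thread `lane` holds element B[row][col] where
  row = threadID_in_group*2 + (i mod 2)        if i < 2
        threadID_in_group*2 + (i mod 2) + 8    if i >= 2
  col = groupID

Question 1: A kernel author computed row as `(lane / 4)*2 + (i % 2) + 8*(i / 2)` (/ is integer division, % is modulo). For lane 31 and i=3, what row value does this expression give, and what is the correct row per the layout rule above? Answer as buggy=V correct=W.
buggy=23 correct=15

`(lane / 4)*2 + (i % 2) + 8*(i / 2)`[31,3]→23
L=31→G=31>>2=7, T=31&3=3
[3]→row 3·2+1+8=15  col G=7
row: 23 vs 15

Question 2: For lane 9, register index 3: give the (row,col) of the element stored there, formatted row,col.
11,2

lane 9⇒9/4=2, 9 mod 4=1
i=3  r:2·1+1+8⇒11  c:2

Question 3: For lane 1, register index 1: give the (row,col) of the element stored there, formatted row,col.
lane 1: gr=0 (1/4), th=1 (1%4)
i=1: r=1*2+1+0=3, c=gr=0

3,0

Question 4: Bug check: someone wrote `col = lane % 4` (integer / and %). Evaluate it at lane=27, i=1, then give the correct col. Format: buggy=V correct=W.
buggy=3 correct=6

`lane % 4`[27,1]->3
27: g=6,t=3
[1] (3*2+1+0,6) = (7,6)
col: 3 vs 6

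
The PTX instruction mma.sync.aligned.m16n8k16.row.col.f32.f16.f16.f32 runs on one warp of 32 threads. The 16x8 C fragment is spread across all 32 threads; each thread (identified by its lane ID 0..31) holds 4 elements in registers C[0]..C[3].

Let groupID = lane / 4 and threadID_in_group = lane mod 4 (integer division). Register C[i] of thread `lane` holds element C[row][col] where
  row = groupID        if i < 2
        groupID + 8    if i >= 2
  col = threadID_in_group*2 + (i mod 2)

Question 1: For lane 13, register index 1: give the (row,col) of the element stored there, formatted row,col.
L=13->g=13>>2=3, t=13&3=1
[1]->row 3+0=3  col 1·2+1=3

3,3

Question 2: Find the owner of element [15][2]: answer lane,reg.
r=15→G=7,rhi=1  c=2→T=1,p=0
L=7*4+1=29  i=1*2+0=2

29,2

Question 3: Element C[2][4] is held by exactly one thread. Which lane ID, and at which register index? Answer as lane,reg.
r=2→G=2,rhi=0  c=4→T=2,p=0
L=2*4+2=10  i=0*2+0=0

10,0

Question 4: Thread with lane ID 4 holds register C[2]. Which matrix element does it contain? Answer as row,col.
lane 4: gr=1 (4/4), th=0 (4%4)
i=2: r=1+8=9, c=0*2+0=0

9,0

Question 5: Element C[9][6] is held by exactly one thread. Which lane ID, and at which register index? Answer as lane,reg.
r=9->g=1,rb=1  c=6->t=3,b0=0
L=1*4+3=7  i=1*2+0=2

7,2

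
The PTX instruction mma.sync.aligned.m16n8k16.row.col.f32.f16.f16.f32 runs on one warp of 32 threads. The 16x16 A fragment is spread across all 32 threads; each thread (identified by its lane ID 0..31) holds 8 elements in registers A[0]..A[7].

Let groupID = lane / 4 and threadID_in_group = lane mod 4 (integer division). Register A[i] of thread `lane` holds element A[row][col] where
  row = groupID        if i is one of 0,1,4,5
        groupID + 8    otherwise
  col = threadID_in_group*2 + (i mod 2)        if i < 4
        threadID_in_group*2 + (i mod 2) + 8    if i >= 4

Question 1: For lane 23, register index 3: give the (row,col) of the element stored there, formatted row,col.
lane 23: g=5 (23/4), t=3 (23%4)
i=3: r=5+8=13, c=3*2+1+0=7

13,7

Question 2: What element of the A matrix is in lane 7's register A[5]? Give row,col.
L=7→G=7>>2=1, T=7&3=3
[5]→row 1+0=1  col 3·2+1+8=15

1,15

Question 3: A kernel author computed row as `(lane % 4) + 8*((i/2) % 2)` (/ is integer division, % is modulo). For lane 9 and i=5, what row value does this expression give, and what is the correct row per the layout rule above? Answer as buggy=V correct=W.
buggy=1 correct=2

`(lane % 4) + 8*((i/2) % 2)`[9,5]=>1
lane 9=>9/4=2, 9 mod 4=1
i=5  r:2+0=>2  c:2·1+1+8=>11
row: 1 vs 2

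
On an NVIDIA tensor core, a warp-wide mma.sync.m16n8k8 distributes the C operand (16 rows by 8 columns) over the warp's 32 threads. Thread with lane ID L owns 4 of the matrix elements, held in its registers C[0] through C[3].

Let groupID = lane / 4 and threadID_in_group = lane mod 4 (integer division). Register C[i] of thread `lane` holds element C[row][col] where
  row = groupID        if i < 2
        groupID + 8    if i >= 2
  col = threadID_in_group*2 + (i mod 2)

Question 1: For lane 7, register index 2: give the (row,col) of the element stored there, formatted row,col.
lane 7→7/4=1, 7 mod 4=3
i=2  r:1+8→9  c:2·3+0→6

9,6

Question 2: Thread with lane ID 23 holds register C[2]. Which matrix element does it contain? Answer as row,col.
13,6

L=23⇒gr=23>>2=5, th=23&3=3
[2]⇒row 5+8=13  col 3·2+0=6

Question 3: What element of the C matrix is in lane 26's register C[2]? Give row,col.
14,4

L=26→G=26>>2=6, T=26&3=2
[2]→row 6+8=14  col 2·2+0=4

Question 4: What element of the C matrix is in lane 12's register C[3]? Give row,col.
L=12->gid=12>>2=3, tid=12&3=0
[3]->row 3+8=11  col 0·2+1=1

11,1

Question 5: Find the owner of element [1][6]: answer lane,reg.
r=1⇒gr=1,Rb=0  c=6⇒th=3,odd=0
L=1*4+3=7  i=0*2+0=0

7,0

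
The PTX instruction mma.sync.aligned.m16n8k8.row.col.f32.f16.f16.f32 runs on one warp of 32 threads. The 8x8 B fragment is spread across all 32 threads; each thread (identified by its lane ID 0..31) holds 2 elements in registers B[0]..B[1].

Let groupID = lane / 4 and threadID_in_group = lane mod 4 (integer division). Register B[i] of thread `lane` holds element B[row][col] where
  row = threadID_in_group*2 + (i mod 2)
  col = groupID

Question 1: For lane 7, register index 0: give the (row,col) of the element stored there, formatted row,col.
6,1

7: gr=1,th=3
[0] (3*2+0,1) = (6,1)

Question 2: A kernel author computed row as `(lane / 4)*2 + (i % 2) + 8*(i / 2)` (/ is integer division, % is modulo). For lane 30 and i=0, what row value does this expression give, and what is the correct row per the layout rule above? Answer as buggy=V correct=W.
buggy=14 correct=4

`(lane / 4)*2 + (i % 2) + 8*(i / 2)`[30,0]=>14
L=30=>grp=30>>2=7, tig=30&3=2
[0]=>row 2·2+0=4  col grp=7
row: 14 vs 4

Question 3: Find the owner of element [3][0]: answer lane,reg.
1,1

c=0⇒gr=0  r=3⇒th=1,odd=1
L=0*4+1=1  i=1=1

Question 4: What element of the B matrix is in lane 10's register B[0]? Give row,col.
4,2

10: g=2,t=2
[0] (2*2+0,2) = (4,2)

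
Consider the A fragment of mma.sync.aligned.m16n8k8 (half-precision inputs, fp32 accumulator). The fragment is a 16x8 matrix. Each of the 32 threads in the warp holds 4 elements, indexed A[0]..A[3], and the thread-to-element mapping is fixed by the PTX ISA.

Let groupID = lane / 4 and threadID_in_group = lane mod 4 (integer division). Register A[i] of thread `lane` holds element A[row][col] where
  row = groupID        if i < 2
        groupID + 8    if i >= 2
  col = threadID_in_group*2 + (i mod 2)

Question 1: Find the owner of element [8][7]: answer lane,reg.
r=8→G=0,rhi=1  c=7→T=3,p=1
L=0*4+3=3  i=1*2+1=3

3,3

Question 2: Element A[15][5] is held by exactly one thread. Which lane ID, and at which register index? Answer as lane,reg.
r=15->g=7,rb=1  c=5->t=2,b0=1
L=7*4+2=30  i=1*2+1=3

30,3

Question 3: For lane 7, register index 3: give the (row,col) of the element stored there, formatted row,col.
7: grp=1,tig=3
[3] (1+8,3*2+1) = (9,7)

9,7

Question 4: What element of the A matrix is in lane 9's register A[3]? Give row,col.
lane 9⇒9/4=2, 9 mod 4=1
i=3  r:2+8⇒10  c:2·1+1⇒3

10,3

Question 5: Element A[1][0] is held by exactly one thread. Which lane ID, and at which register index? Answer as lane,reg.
r: 1->gid=1,r8=0  c: 0->tid=0,i&1=0
L=1*4+0=4  i=0*2+0=0

4,0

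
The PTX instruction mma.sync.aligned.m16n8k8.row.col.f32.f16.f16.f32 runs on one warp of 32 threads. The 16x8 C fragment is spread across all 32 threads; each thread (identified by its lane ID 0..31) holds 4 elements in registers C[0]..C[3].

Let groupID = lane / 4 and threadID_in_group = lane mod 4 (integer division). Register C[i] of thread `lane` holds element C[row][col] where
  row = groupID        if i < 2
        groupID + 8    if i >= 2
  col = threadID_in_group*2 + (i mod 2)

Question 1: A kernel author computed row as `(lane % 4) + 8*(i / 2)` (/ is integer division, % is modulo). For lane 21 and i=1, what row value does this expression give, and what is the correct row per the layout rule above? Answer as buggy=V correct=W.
`(lane % 4) + 8*(i / 2)`[21,1]->1
21: g=5,t=1
[1] (5+0,1*2+1) = (5,3)
row: 1 vs 5

buggy=1 correct=5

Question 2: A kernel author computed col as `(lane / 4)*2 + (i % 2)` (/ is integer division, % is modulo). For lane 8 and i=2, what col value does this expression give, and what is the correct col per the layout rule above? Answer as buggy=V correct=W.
buggy=4 correct=0

`(lane / 4)*2 + (i % 2)`[8,2]⇒4
8: gr=2,th=0
[2] (2+8,0*2+0) = (10,0)
col: 4 vs 0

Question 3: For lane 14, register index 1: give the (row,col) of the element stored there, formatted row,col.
lane 14: grp=3 (14/4), tig=2 (14%4)
i=1: r=3+0=3, c=2*2+1=5

3,5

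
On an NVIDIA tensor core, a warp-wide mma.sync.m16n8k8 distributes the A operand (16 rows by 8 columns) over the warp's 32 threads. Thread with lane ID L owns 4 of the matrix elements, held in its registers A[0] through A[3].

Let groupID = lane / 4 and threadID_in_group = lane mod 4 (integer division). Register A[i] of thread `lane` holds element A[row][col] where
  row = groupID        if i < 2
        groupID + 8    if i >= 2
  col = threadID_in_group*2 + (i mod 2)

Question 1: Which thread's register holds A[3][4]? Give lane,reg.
14,0

r:3=>grp=3,rB=0  c:4=>tig=2,lo=0
L=3*4+2=14  i=0*2+0=0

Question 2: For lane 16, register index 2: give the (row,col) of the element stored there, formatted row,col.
L=16→G=16>>2=4, T=16&3=0
[2]→row 4+8=12  col 0·2+0=0

12,0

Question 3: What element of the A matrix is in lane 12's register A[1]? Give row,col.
3,1

lane 12->12/4=3, 12 mod 4=0
i=1  r:3+0->3  c:2·0+1->1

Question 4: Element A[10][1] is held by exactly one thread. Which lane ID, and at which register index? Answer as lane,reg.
8,3

r=10→G=2,rhi=1  c=1→T=0,p=1
L=2*4+0=8  i=1*2+1=3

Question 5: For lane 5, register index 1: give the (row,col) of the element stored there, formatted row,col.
1,3

L=5⇒gr=5>>2=1, th=5&3=1
[1]⇒row 1+0=1  col 1·2+1=3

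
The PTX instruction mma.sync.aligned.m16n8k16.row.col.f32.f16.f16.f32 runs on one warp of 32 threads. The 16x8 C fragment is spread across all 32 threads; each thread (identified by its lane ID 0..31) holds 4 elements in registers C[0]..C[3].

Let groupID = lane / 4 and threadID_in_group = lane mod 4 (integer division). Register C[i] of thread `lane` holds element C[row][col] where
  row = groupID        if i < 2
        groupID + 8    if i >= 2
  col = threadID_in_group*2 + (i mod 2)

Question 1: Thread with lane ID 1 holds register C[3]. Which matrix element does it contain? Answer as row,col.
L=1→G=1>>2=0, T=1&3=1
[3]→row 0+8=8  col 1·2+1=3

8,3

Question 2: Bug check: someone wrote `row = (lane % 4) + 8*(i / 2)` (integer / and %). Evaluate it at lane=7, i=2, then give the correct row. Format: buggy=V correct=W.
buggy=11 correct=9

`(lane % 4) + 8*(i / 2)`[7,2]→11
lane 7: G=1 (7/4), T=3 (7%4)
i=2: r=1+8=9, c=3*2+0=6
row: 11 vs 9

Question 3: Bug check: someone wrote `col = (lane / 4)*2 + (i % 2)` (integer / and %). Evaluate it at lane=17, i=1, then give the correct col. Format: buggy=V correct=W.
buggy=9 correct=3

`(lane / 4)*2 + (i % 2)`[17,1]->9
lane 17->17/4=4, 17 mod 4=1
i=1  r:4+0->4  c:2·1+1->3
col: 9 vs 3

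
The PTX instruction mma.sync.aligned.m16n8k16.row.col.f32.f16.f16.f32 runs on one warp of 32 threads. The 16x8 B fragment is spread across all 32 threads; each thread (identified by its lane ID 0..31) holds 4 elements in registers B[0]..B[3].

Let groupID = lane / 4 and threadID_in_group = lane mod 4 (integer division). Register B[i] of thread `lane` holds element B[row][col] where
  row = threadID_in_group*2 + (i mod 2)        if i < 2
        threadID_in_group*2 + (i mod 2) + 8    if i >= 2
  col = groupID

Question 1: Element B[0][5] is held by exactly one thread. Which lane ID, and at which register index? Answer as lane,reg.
c: 5->gid=5  r: 0->r8=0,tid=0,i&1=0
L=5*4+0=20  i=0*2+0=0

20,0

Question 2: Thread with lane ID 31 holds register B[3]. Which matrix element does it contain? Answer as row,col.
15,7

L=31→G=31>>2=7, T=31&3=3
[3]→row 3·2+1+8=15  col G=7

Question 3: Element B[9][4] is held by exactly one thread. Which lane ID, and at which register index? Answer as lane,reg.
16,3

c=4→G=4  r=9→rhi=1,T=0,p=1
L=4*4+0=16  i=1*2+1=3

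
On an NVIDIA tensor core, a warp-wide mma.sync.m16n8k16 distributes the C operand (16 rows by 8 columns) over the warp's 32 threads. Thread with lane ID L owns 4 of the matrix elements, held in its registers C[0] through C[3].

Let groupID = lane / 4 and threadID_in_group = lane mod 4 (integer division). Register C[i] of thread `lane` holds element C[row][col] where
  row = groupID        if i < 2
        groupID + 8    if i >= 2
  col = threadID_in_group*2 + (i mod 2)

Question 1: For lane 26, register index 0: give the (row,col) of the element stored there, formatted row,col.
L=26⇒gr=26>>2=6, th=26&3=2
[0]⇒row 6+0=6  col 2·2+0=4

6,4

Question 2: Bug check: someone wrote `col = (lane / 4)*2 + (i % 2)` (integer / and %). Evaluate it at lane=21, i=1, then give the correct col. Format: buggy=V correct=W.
`(lane / 4)*2 + (i % 2)`[21,1]→11
21: G=5,T=1
[1] (5+0,1*2+1) = (5,3)
col: 11 vs 3

buggy=11 correct=3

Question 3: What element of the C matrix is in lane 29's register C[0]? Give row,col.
lane 29->29/4=7, 29 mod 4=1
i=0  r:7+0->7  c:2·1+0->2

7,2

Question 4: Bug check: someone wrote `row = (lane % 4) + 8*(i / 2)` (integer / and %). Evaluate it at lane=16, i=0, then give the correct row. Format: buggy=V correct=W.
buggy=0 correct=4

`(lane % 4) + 8*(i / 2)`[16,0]->0
L=16->gid=16>>2=4, tid=16&3=0
[0]->row 4+0=4  col 0·2+0=0
row: 0 vs 4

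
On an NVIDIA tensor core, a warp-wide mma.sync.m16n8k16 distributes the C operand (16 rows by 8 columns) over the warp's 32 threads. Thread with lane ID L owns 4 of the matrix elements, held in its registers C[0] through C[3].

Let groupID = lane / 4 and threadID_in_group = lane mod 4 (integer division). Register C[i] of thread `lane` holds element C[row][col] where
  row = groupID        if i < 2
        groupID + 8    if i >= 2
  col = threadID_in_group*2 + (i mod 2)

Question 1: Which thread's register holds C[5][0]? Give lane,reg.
r: 5->gid=5,r8=0  c: 0->tid=0,i&1=0
L=5*4+0=20  i=0*2+0=0

20,0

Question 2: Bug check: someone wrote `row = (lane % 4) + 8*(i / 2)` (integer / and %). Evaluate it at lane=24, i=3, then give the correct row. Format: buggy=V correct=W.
`(lane % 4) + 8*(i / 2)`[24,3]⇒8
lane 24⇒24/4=6, 24 mod 4=0
i=3  r:6+8⇒14  c:2·0+1⇒1
row: 8 vs 14

buggy=8 correct=14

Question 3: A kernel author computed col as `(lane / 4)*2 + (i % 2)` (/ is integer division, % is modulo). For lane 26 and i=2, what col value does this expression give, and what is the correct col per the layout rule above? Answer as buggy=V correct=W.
`(lane / 4)*2 + (i % 2)`[26,2]→12
26: G=6,T=2
[2] (6+8,2*2+0) = (14,4)
col: 12 vs 4

buggy=12 correct=4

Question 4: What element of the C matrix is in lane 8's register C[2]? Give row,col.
10,0

L=8->g=8>>2=2, t=8&3=0
[2]->row 2+8=10  col 0·2+0=0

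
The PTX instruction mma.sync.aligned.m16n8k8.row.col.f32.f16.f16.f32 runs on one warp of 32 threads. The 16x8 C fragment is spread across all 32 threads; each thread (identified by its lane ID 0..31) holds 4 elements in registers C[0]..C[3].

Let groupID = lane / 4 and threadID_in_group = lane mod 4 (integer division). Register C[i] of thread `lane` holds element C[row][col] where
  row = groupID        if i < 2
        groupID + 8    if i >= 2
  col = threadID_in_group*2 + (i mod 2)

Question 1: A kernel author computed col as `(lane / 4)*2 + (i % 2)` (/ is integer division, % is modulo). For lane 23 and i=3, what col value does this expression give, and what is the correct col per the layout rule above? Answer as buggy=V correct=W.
buggy=11 correct=7

`(lane / 4)*2 + (i % 2)`[23,3]->11
lane 23->23/4=5, 23 mod 4=3
i=3  r:5+8->13  c:2·3+1->7
col: 11 vs 7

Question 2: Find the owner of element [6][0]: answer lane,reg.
r=6⇒gr=6,Rb=0  c=0⇒th=0,odd=0
L=6*4+0=24  i=0*2+0=0

24,0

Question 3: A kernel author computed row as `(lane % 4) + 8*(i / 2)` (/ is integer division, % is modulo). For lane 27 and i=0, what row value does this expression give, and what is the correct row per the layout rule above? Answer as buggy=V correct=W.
buggy=3 correct=6

`(lane % 4) + 8*(i / 2)`[27,0]⇒3
lane 27: gr=6 (27/4), th=3 (27%4)
i=0: r=6+0=6, c=3*2+0=6
row: 3 vs 6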